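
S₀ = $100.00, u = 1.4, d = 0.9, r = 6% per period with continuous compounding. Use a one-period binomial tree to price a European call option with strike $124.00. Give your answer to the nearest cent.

Risk-neutral probability p = (e^0.06 − 0.9)/(1.4 − 0.9) = 0.1618/0.5000 = 0.3237
Terminal stock prices: S_u = 140, S_d = 90
Terminal payoffs (S − K): max(16, 0) = 16, max(-34, 0) = 0
Node 0 (S = 100): V_0 = e^(−0.06)·[0.3237·16.0000 + 0.6763·0.0000] = 4.8772

$4.88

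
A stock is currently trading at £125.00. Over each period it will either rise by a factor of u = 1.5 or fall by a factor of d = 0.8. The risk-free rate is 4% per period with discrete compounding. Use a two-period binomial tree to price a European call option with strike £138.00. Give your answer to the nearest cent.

Risk-neutral probability p = (1 + 0.04 − 0.8)/(1.5 − 0.8) = 0.2400/0.7000 = 0.3429
Terminal stock prices: S_uu = 281.2, S_ud = 150, S_dd = 80
Terminal payoffs (S − K): max(143.2, 0) = 143.2, max(12, 0) = 12, max(-58, 0) = 0
Node u (S = 187.5): V_u = 1/1.04·[0.3429·143.2500 + 0.6571·12.0000] = 54.8077
Node d (S = 100): V_d = 1/1.04·[0.3429·12.0000 + 0.6571·0.0000] = 3.9560
Node 0 (S = 125): V_0 = 1/1.04·[0.3429·54.8077 + 0.6571·3.9560] = 20.5682

£20.57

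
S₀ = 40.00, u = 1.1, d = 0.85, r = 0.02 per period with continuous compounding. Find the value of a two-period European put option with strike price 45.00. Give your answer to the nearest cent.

4.75

Risk-neutral probability p = (e^0.02 − 0.85)/(1.1 − 0.85) = 0.1702/0.2500 = 0.6808
Terminal stock prices: S_uu = 48.4, S_ud = 37.4, S_dd = 28.9
Terminal payoffs (K − S): max(-3.4, 0) = 0, max(7.6, 0) = 7.6, max(16.1, 0) = 16.1
Node u (S = 44): V_u = e^(−0.02)·[0.6808·0.0000 + 0.3192·7.6000] = 2.3778
Node d (S = 34): V_d = e^(−0.02)·[0.6808·7.6000 + 0.3192·16.1000] = 10.1089
Node 0 (S = 40): V_0 = e^(−0.02)·[0.6808·2.3778 + 0.3192·10.1089] = 4.7496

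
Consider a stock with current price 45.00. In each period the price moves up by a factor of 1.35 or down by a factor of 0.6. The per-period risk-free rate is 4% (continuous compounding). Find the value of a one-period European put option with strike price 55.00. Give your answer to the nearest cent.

Risk-neutral probability p = (e^0.04 − 0.6)/(1.35 − 0.6) = 0.4408/0.7500 = 0.5877
Terminal stock prices: S_u = 60.75, S_d = 27
Terminal payoffs (K − S): max(-5.75, 0) = 0, max(28, 0) = 28
Node 0 (S = 45): V_0 = e^(−0.04)·[0.5877·0.0000 + 0.4123·28.0000] = 11.0905

11.09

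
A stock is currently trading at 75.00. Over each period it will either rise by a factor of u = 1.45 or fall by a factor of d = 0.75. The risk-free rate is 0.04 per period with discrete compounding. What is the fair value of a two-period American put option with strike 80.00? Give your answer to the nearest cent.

13.38

Risk-neutral probability p = (1 + 0.04 − 0.75)/(1.45 − 0.75) = 0.2900/0.7000 = 0.4143
Terminal stock prices: S_uu = 157.7, S_ud = 81.56, S_dd = 42.19
Terminal payoffs (K − S): max(-77.69, 0) = 0, max(-1.562, 0) = 0, max(37.81, 0) = 37.81
Node u (S = 108.8): continuation = 1/1.04·[0.4143·0.0000 + 0.5857·0.0000] = 0.0000; exercise value = 0.0000 ≤ continuation, so V_u = 0.0000
Node d (S = 56.25): continuation = 1/1.04·[0.4143·0.0000 + 0.5857·37.8125] = 21.2955; exercise value = 23.7500 > continuation, so V_d = 23.7500 (exercise)
Node 0 (S = 75): continuation = 1/1.04·[0.4143·0.0000 + 0.5857·23.7500] = 13.3757; exercise value = 5.0000 ≤ continuation, so V_0 = 13.3757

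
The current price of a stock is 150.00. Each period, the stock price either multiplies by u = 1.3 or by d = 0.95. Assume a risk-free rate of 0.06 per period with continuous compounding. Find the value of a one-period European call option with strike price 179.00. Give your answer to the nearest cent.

Risk-neutral probability p = (e^0.06 − 0.95)/(1.3 − 0.95) = 0.1118/0.3500 = 0.3195
Terminal stock prices: S_u = 195, S_d = 142.5
Terminal payoffs (S − K): max(16, 0) = 16, max(-36.5, 0) = 0
Node 0 (S = 150): V_0 = e^(−0.06)·[0.3195·16.0000 + 0.6805·0.0000] = 4.8148

4.81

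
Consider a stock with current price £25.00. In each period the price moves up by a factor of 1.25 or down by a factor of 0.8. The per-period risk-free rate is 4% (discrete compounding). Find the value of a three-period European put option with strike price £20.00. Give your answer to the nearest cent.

£0.65

Risk-neutral probability p = (1 + 0.04 − 0.8)/(1.25 − 0.8) = 0.2400/0.4500 = 0.5333
Terminal stock prices: S_uuu = 48.83, S_uud = 31.25, S_udd = 20, S_ddd = 12.8
Terminal payoffs (K − S): max(-28.83, 0) = 0, max(-11.25, 0) = 0, max(0, 0) = 0, max(7.2, 0) = 7.2
Node uu (S = 39.06): V_uu = 1/1.04·[0.5333·0.0000 + 0.4667·0.0000] = 0.0000
Node ud (S = 25): V_ud = 1/1.04·[0.5333·0.0000 + 0.4667·0.0000] = 0.0000
Node dd (S = 16): V_dd = 1/1.04·[0.5333·0.0000 + 0.4667·7.2000] = 3.2308
Node u (S = 31.25): V_u = 1/1.04·[0.5333·0.0000 + 0.4667·0.0000] = 0.0000
Node d (S = 20): V_d = 1/1.04·[0.5333·0.0000 + 0.4667·3.2308] = 1.4497
Node 0 (S = 25): V_0 = 1/1.04·[0.5333·0.0000 + 0.4667·1.4497] = 0.6505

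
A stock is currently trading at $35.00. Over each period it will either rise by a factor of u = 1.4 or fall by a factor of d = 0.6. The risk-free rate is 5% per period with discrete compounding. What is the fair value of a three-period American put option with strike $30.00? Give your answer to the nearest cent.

Risk-neutral probability p = (1 + 0.05 − 0.6)/(1.4 − 0.6) = 0.4500/0.8000 = 0.5625
Terminal stock prices: S_uuu = 96.04, S_uud = 41.16, S_udd = 17.64, S_ddd = 7.56
Terminal payoffs (K − S): max(-66.04, 0) = 0, max(-11.16, 0) = 0, max(12.36, 0) = 12.36, max(22.44, 0) = 22.44
Node uu (S = 68.6): continuation = 1/1.05·[0.5625·0.0000 + 0.4375·0.0000] = 0.0000; exercise value = 0.0000 ≤ continuation, so V_uu = 0.0000
Node ud (S = 29.4): continuation = 1/1.05·[0.5625·0.0000 + 0.4375·12.3600] = 5.1500; exercise value = 0.6000 ≤ continuation, so V_ud = 5.1500
Node dd (S = 12.6): continuation = 1/1.05·[0.5625·12.3600 + 0.4375·22.4400] = 15.9714; exercise value = 17.4000 > continuation, so V_dd = 17.4000 (exercise)
Node u (S = 49): continuation = 1/1.05·[0.5625·0.0000 + 0.4375·5.1500] = 2.1458; exercise value = 0.0000 ≤ continuation, so V_u = 2.1458
Node d (S = 21): continuation = 1/1.05·[0.5625·5.1500 + 0.4375·17.4000] = 10.0089; exercise value = 9.0000 ≤ continuation, so V_d = 10.0089
Node 0 (S = 35): continuation = 1/1.05·[0.5625·2.1458 + 0.4375·10.0089] = 5.3199; exercise value = 0.0000 ≤ continuation, so V_0 = 5.3199

$5.32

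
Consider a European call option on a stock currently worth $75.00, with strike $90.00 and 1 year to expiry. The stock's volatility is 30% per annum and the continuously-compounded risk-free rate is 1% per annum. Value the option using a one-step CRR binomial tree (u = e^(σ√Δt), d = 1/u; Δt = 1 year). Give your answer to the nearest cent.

$4.92

CRR parameters: u = e^(σ√Δt) = e^(0.3·√1) = 1.3499, d = 1/u = 0.7408
Per-period rate: rΔt = 0.01·1 = 0.01, so R = e^0.01 = 1.0101
Risk-neutral probability p = (e^0.01 − 0.7408)/(1.3499 − 0.7408) = 0.2692/0.6090 = 0.4421
Terminal stock prices: S_u = 101.2, S_d = 55.56
Terminal payoffs (S − K): max(11.24, 0) = 11.24, max(-34.44, 0) = 0
Node 0 (S = 75): V_0 = e^(−0.01)·[0.4421·11.2394 + 0.5579·0.0000] = 4.9190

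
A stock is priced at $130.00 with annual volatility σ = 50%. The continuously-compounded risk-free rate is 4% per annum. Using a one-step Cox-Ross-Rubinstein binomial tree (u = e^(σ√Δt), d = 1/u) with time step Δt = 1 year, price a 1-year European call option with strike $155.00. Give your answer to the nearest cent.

CRR parameters: u = e^(σ√Δt) = e^(0.5·√1) = 1.6487, d = 1/u = 0.6065
Per-period rate: rΔt = 0.04·1 = 0.04, so R = e^0.04 = 1.0408
Risk-neutral probability p = (e^0.04 − 0.6065)/(1.6487 − 0.6065) = 0.4343/1.0422 = 0.4167
Terminal stock prices: S_u = 214.3, S_d = 78.85
Terminal payoffs (S − K): max(59.33, 0) = 59.33, max(-76.15, 0) = 0
Node 0 (S = 130): V_0 = e^(−0.04)·[0.4167·59.3338 + 0.5833·0.0000] = 23.7549

$23.75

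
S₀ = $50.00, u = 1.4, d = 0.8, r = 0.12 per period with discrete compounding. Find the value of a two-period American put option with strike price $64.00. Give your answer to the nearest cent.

$14.00

Risk-neutral probability p = (1 + 0.12 − 0.8)/(1.4 − 0.8) = 0.3200/0.6000 = 0.5333
Terminal stock prices: S_uu = 98, S_ud = 56, S_dd = 32
Terminal payoffs (K − S): max(-34, 0) = 0, max(8, 0) = 8, max(32, 0) = 32
Node u (S = 70): continuation = 1/1.12·[0.5333·0.0000 + 0.4667·8.0000] = 3.3333; exercise value = 0.0000 ≤ continuation, so V_u = 3.3333
Node d (S = 40): continuation = 1/1.12·[0.5333·8.0000 + 0.4667·32.0000] = 17.1429; exercise value = 24.0000 > continuation, so V_d = 24.0000 (exercise)
Node 0 (S = 50): continuation = 1/1.12·[0.5333·3.3333 + 0.4667·24.0000] = 11.5873; exercise value = 14.0000 > continuation, so V_0 = 14.0000 (exercise)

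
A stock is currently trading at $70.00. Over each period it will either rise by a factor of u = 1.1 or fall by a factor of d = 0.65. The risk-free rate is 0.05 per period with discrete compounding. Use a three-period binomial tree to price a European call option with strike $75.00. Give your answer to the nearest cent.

$11.02

Risk-neutral probability p = (1 + 0.05 − 0.65)/(1.1 − 0.65) = 0.4000/0.4500 = 0.8889
Terminal stock prices: S_uuu = 93.17, S_uud = 55.06, S_udd = 32.53, S_ddd = 19.22
Terminal payoffs (S − K): max(18.17, 0) = 18.17, max(-19.94, 0) = 0, max(-42.47, 0) = 0, max(-55.78, 0) = 0
Node uu (S = 84.7): V_uu = 1/1.05·[0.8889·18.1700 + 0.1111·0.0000] = 15.3820
Node ud (S = 50.05): V_ud = 1/1.05·[0.8889·0.0000 + 0.1111·0.0000] = 0.0000
Node dd (S = 29.58): V_dd = 1/1.05·[0.8889·0.0000 + 0.1111·0.0000] = 0.0000
Node u (S = 77): V_u = 1/1.05·[0.8889·15.3820 + 0.1111·0.0000] = 13.0218
Node d (S = 45.5): V_d = 1/1.05·[0.8889·0.0000 + 0.1111·0.0000] = 0.0000
Node 0 (S = 70): V_0 = 1/1.05·[0.8889·13.0218 + 0.1111·0.0000] = 11.0238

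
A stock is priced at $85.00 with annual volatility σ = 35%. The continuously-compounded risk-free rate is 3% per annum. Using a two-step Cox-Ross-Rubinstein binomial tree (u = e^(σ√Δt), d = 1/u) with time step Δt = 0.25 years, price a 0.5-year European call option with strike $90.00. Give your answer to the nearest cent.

CRR parameters: u = e^(σ√Δt) = e^(0.35·√0.25) = 1.1912, d = 1/u = 0.8395
Per-period rate: rΔt = 0.03·0.25 = 0.0075, so R = e^0.0075 = 1.0075
Risk-neutral probability p = (e^0.0075 − 0.8395)/(1.1912 − 0.8395) = 0.1681/0.3518 = 0.4778
Terminal stock prices: S_uu = 120.6, S_ud = 85, S_dd = 59.9
Terminal payoffs (S − K): max(30.62, 0) = 30.62, max(-5, 0) = 0, max(-30.1, 0) = 0
Node u (S = 101.3): V_u = e^(−0.0075)·[0.4778·30.6207 + 0.5222·0.0000] = 14.5201
Node d (S = 71.35): V_d = e^(−0.0075)·[0.4778·0.0000 + 0.5222·0.0000] = 0.0000
Node 0 (S = 85): V_0 = e^(−0.0075)·[0.4778·14.5201 + 0.5222·0.0000] = 6.8853

$6.89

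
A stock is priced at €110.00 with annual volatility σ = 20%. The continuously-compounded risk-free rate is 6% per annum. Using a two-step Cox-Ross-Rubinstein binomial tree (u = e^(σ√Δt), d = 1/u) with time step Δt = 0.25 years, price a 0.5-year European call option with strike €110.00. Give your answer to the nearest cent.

€7.16

CRR parameters: u = e^(σ√Δt) = e^(0.2·√0.25) = 1.1052, d = 1/u = 0.9048
Per-period rate: rΔt = 0.06·0.25 = 0.015, so R = e^0.015 = 1.0151
Risk-neutral probability p = (e^0.015 − 0.9048)/(1.1052 − 0.9048) = 0.1103/0.2003 = 0.5505
Terminal stock prices: S_uu = 134.4, S_ud = 110, S_dd = 90.06
Terminal payoffs (S − K): max(24.35, 0) = 24.35, max(0, 0) = 0, max(-19.94, 0) = 0
Node u (S = 121.6): V_u = e^(−0.015)·[0.5505·24.3543 + 0.4495·0.0000] = 13.2065
Node d (S = 99.53): V_d = e^(−0.015)·[0.5505·0.0000 + 0.4495·0.0000] = 0.0000
Node 0 (S = 110): V_0 = e^(−0.015)·[0.5505·13.2065 + 0.4495·0.0000] = 7.1614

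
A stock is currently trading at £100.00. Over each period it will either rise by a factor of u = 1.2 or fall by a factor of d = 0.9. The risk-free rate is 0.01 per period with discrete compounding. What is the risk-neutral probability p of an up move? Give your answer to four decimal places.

Risk-neutral probability p = (1 + 0.01 − 0.9)/(1.2 − 0.9) = 0.1100/0.3000 = 0.3667

p = 0.3667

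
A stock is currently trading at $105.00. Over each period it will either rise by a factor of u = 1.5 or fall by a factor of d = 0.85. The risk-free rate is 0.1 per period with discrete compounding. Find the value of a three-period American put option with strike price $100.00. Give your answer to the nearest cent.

Risk-neutral probability p = (1 + 0.1 − 0.85)/(1.5 − 0.85) = 0.2500/0.6500 = 0.3846
Terminal stock prices: S_uuu = 354.4, S_uud = 200.8, S_udd = 113.8, S_ddd = 64.48
Terminal payoffs (K − S): max(-254.4, 0) = 0, max(-100.8, 0) = 0, max(-13.79, 0) = 0, max(35.52, 0) = 35.52
Node uu (S = 236.2): continuation = 1/1.1·[0.3846·0.0000 + 0.6154·0.0000] = 0.0000; exercise value = 0.0000 ≤ continuation, so V_uu = 0.0000
Node ud (S = 133.9): continuation = 1/1.1·[0.3846·0.0000 + 0.6154·0.0000] = 0.0000; exercise value = 0.0000 ≤ continuation, so V_ud = 0.0000
Node dd (S = 75.86): continuation = 1/1.1·[0.3846·0.0000 + 0.6154·35.5169] = 19.8696; exercise value = 24.1375 > continuation, so V_dd = 24.1375 (exercise)
Node u (S = 157.5): continuation = 1/1.1·[0.3846·0.0000 + 0.6154·0.0000] = 0.0000; exercise value = 0.0000 ≤ continuation, so V_u = 0.0000
Node d (S = 89.25): continuation = 1/1.1·[0.3846·0.0000 + 0.6154·24.1375] = 13.5035; exercise value = 10.7500 ≤ continuation, so V_d = 13.5035
Node 0 (S = 105): continuation = 1/1.1·[0.3846·0.0000 + 0.6154·13.5035] = 7.5544; exercise value = 0.0000 ≤ continuation, so V_0 = 7.5544

$7.55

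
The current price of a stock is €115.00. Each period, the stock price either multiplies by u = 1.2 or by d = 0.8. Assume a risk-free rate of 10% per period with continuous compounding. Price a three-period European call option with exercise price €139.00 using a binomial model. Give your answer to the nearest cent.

Risk-neutral probability p = (e^0.1 − 0.8)/(1.2 − 0.8) = 0.3052/0.4000 = 0.7629
Terminal stock prices: S_uuu = 198.7, S_uud = 132.5, S_udd = 88.32, S_ddd = 58.88
Terminal payoffs (S − K): max(59.72, 0) = 59.72, max(-6.52, 0) = 0, max(-50.68, 0) = 0, max(-80.12, 0) = 0
Node uu (S = 165.6): V_uu = e^(−0.1)·[0.7629·59.7200 + 0.2371·0.0000] = 41.2262
Node ud (S = 110.4): V_ud = e^(−0.1)·[0.7629·0.0000 + 0.2371·0.0000] = 0.0000
Node dd (S = 73.6): V_dd = e^(−0.1)·[0.7629·0.0000 + 0.2371·0.0000] = 0.0000
Node u (S = 138): V_u = e^(−0.1)·[0.7629·41.2262 + 0.2371·0.0000] = 28.4595
Node d (S = 92): V_d = e^(−0.1)·[0.7629·0.0000 + 0.2371·0.0000] = 0.0000
Node 0 (S = 115): V_0 = e^(−0.1)·[0.7629·28.4595 + 0.2371·0.0000] = 19.6463

€19.65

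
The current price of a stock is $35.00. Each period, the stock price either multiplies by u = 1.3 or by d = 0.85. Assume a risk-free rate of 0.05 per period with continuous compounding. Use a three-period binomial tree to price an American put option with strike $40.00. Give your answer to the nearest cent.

Risk-neutral probability p = (e^0.05 − 0.85)/(1.3 − 0.85) = 0.2013/0.4500 = 0.4473
Terminal stock prices: S_uuu = 76.89, S_uud = 50.28, S_udd = 32.87, S_ddd = 21.49
Terminal payoffs (K − S): max(-36.89, 0) = 0, max(-10.28, 0) = 0, max(7.126, 0) = 7.126, max(18.51, 0) = 18.51
Node uu (S = 59.15): continuation = e^(−0.05)·[0.4473·0.0000 + 0.5527·0.0000] = 0.0000; exercise value = 0.0000 ≤ continuation, so V_uu = 0.0000
Node ud (S = 38.67): continuation = e^(−0.05)·[0.4473·0.0000 + 0.5527·7.1263] = 3.7468; exercise value = 1.3250 ≤ continuation, so V_ud = 3.7468
Node dd (S = 25.29): continuation = e^(−0.05)·[0.4473·7.1263 + 0.5527·18.5056] = 12.7617; exercise value = 14.7125 > continuation, so V_dd = 14.7125 (exercise)
Node u (S = 45.5): continuation = e^(−0.05)·[0.4473·0.0000 + 0.5527·3.7468] = 1.9700; exercise value = 0.0000 ≤ continuation, so V_u = 1.9700
Node d (S = 29.75): continuation = e^(−0.05)·[0.4473·3.7468 + 0.5527·14.7125] = 9.3295; exercise value = 10.2500 > continuation, so V_d = 10.2500 (exercise)
Node 0 (S = 35): continuation = e^(−0.05)·[0.4473·1.9700 + 0.5527·10.2500] = 6.2273; exercise value = 5.0000 ≤ continuation, so V_0 = 6.2273

$6.23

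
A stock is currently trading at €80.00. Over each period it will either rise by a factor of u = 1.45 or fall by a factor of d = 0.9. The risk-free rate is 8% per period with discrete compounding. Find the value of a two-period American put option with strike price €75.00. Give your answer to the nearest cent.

Risk-neutral probability p = (1 + 0.08 − 0.9)/(1.45 − 0.9) = 0.1800/0.5500 = 0.3273
Terminal stock prices: S_uu = 168.2, S_ud = 104.4, S_dd = 64.8
Terminal payoffs (K − S): max(-93.2, 0) = 0, max(-29.4, 0) = 0, max(10.2, 0) = 10.2
Node u (S = 116): continuation = 1/1.08·[0.3273·0.0000 + 0.6727·0.0000] = 0.0000; exercise value = 0.0000 ≤ continuation, so V_u = 0.0000
Node d (S = 72): continuation = 1/1.08·[0.3273·0.0000 + 0.6727·10.2000] = 6.3535; exercise value = 3.0000 ≤ continuation, so V_d = 6.3535
Node 0 (S = 80): continuation = 1/1.08·[0.3273·0.0000 + 0.6727·6.3535] = 3.9576; exercise value = 0.0000 ≤ continuation, so V_0 = 3.9576

€3.96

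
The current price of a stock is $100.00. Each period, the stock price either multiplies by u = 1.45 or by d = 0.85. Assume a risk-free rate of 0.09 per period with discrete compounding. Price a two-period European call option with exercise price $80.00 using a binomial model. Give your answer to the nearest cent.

$35.01

Risk-neutral probability p = (1 + 0.09 − 0.85)/(1.45 − 0.85) = 0.2400/0.6000 = 0.4000
Terminal stock prices: S_uu = 210.2, S_ud = 123.2, S_dd = 72.25
Terminal payoffs (S − K): max(130.2, 0) = 130.2, max(43.25, 0) = 43.25, max(-7.75, 0) = 0
Node u (S = 145): V_u = 1/1.09·[0.4000·130.2500 + 0.6000·43.2500] = 71.6055
Node d (S = 85): V_d = 1/1.09·[0.4000·43.2500 + 0.6000·0.0000] = 15.8716
Node 0 (S = 100): V_0 = 1/1.09·[0.4000·71.6055 + 0.6000·15.8716] = 35.0139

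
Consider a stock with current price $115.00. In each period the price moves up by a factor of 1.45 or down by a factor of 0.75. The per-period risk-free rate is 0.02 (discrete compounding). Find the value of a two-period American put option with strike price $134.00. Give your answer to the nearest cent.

Risk-neutral probability p = (1 + 0.02 − 0.75)/(1.45 − 0.75) = 0.2700/0.7000 = 0.3857
Terminal stock prices: S_uu = 241.8, S_ud = 125.1, S_dd = 64.69
Terminal payoffs (K − S): max(-107.8, 0) = 0, max(8.938, 0) = 8.938, max(69.31, 0) = 69.31
Node u (S = 166.8): continuation = 1/1.02·[0.3857·0.0000 + 0.6143·8.9375] = 5.3825; exercise value = 0.0000 ≤ continuation, so V_u = 5.3825
Node d (S = 86.25): continuation = 1/1.02·[0.3857·8.9375 + 0.6143·69.3125] = 45.1225; exercise value = 47.7500 > continuation, so V_d = 47.7500 (exercise)
Node 0 (S = 115): continuation = 1/1.02·[0.3857·5.3825 + 0.6143·47.7500] = 30.7924; exercise value = 19.0000 ≤ continuation, so V_0 = 30.7924

$30.79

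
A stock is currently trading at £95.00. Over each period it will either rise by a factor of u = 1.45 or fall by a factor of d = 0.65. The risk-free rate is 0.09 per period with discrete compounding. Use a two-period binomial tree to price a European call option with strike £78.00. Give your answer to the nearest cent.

Risk-neutral probability p = (1 + 0.09 − 0.65)/(1.45 − 0.65) = 0.4400/0.8000 = 0.5500
Terminal stock prices: S_uu = 199.7, S_ud = 89.54, S_dd = 40.14
Terminal payoffs (S − K): max(121.7, 0) = 121.7, max(11.54, 0) = 11.54, max(-37.86, 0) = 0
Node u (S = 137.8): V_u = 1/1.09·[0.5500·121.7375 + 0.4500·11.5375] = 66.1904
Node d (S = 61.75): V_d = 1/1.09·[0.5500·11.5375 + 0.4500·0.0000] = 5.8217
Node 0 (S = 95): V_0 = 1/1.09·[0.5500·66.1904 + 0.4500·5.8217] = 35.8023

£35.80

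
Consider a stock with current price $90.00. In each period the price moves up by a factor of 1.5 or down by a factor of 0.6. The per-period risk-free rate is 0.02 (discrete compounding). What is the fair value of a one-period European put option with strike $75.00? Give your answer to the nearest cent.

Risk-neutral probability p = (1 + 0.02 − 0.6)/(1.5 − 0.6) = 0.4200/0.9000 = 0.4667
Terminal stock prices: S_u = 135, S_d = 54
Terminal payoffs (K − S): max(-60, 0) = 0, max(21, 0) = 21
Node 0 (S = 90): V_0 = 1/1.02·[0.4667·0.0000 + 0.5333·21.0000] = 10.9804

$10.98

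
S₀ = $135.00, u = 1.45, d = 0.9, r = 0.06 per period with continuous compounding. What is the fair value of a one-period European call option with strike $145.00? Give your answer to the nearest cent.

Risk-neutral probability p = (e^0.06 − 0.9)/(1.45 − 0.9) = 0.1618/0.5500 = 0.2942
Terminal stock prices: S_u = 195.8, S_d = 121.5
Terminal payoffs (S − K): max(50.75, 0) = 50.75, max(-23.5, 0) = 0
Node 0 (S = 135): V_0 = e^(−0.06)·[0.2942·50.7500 + 0.7058·0.0000] = 14.0635

$14.06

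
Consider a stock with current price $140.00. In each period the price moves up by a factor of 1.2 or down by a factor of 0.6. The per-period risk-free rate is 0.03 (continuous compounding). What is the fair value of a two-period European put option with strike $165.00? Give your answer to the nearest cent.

Risk-neutral probability p = (e^0.03 − 0.6)/(1.2 − 0.6) = 0.4305/0.6000 = 0.7174
Terminal stock prices: S_uu = 201.6, S_ud = 100.8, S_dd = 50.4
Terminal payoffs (K − S): max(-36.6, 0) = 0, max(64.2, 0) = 64.2, max(114.6, 0) = 114.6
Node u (S = 168): V_u = e^(−0.03)·[0.7174·0.0000 + 0.2826·64.2000] = 17.6052
Node d (S = 84): V_d = e^(−0.03)·[0.7174·64.2000 + 0.2826·114.6000] = 76.1235
Node 0 (S = 140): V_0 = e^(−0.03)·[0.7174·17.6052 + 0.2826·76.1235] = 33.1320

$33.13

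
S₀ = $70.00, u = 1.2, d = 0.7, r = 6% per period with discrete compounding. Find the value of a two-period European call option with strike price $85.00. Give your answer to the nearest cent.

$7.29

Risk-neutral probability p = (1 + 0.06 − 0.7)/(1.2 − 0.7) = 0.3600/0.5000 = 0.7200
Terminal stock prices: S_uu = 100.8, S_ud = 58.8, S_dd = 34.3
Terminal payoffs (S − K): max(15.8, 0) = 15.8, max(-26.2, 0) = 0, max(-50.7, 0) = 0
Node u (S = 84): V_u = 1/1.06·[0.7200·15.8000 + 0.2800·0.0000] = 10.7321
Node d (S = 49): V_d = 1/1.06·[0.7200·0.0000 + 0.2800·0.0000] = 0.0000
Node 0 (S = 70): V_0 = 1/1.06·[0.7200·10.7321 + 0.2800·0.0000] = 7.2897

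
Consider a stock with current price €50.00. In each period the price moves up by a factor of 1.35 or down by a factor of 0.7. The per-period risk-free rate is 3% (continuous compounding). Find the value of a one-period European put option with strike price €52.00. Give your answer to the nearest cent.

Risk-neutral probability p = (e^0.03 − 0.7)/(1.35 − 0.7) = 0.3305/0.6500 = 0.5084
Terminal stock prices: S_u = 67.5, S_d = 35
Terminal payoffs (K − S): max(-15.5, 0) = 0, max(17, 0) = 17
Node 0 (S = 50): V_0 = e^(−0.03)·[0.5084·0.0000 + 0.4916·17.0000] = 8.1103

€8.11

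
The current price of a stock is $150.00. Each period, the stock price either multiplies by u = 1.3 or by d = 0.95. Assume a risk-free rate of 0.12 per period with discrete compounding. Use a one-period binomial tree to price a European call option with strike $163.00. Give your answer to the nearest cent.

Risk-neutral probability p = (1 + 0.12 − 0.95)/(1.3 − 0.95) = 0.1700/0.3500 = 0.4857
Terminal stock prices: S_u = 195, S_d = 142.5
Terminal payoffs (S − K): max(32, 0) = 32, max(-20.5, 0) = 0
Node 0 (S = 150): V_0 = 1/1.12·[0.4857·32.0000 + 0.5143·0.0000] = 13.8776

$13.88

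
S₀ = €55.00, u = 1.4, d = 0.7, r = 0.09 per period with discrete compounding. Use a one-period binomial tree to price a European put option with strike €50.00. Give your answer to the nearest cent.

Risk-neutral probability p = (1 + 0.09 − 0.7)/(1.4 − 0.7) = 0.3900/0.7000 = 0.5571
Terminal stock prices: S_u = 77, S_d = 38.5
Terminal payoffs (K − S): max(-27, 0) = 0, max(11.5, 0) = 11.5
Node 0 (S = 55): V_0 = 1/1.09·[0.5571·0.0000 + 0.4429·11.5000] = 4.6723

€4.67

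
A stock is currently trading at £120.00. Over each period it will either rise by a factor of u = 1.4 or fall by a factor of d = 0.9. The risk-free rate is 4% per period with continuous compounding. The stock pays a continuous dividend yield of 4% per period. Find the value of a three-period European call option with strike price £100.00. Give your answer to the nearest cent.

Per-period risk-free factor R = e^0.04 = 1.0408; dividend-adjusted growth = e^(0.04−0.04) = 1.0000.
Risk-neutral probability p = (1.0000 − 0.9)/(1.4 − 0.9) = 0.1000/0.5000 = 0.2000
Terminal stock prices: S_uuu = 329.3, S_uud = 211.7, S_udd = 136.1, S_ddd = 87.48
Terminal payoffs (S − K): max(229.3, 0) = 229.3, max(111.7, 0) = 111.7, max(36.08, 0) = 36.08, max(-12.52, 0) = 0
Node uu (S = 235.2): V_uu = e^(−0.04)·[0.2000·229.2800 + 0.8000·111.6800] = 129.8987
Node ud (S = 151.2): V_ud = e^(−0.04)·[0.2000·111.6800 + 0.8000·36.0800] = 49.1924
Node dd (S = 97.2): V_dd = e^(−0.04)·[0.2000·36.0800 + 0.8000·0.0000] = 6.9331
Node u (S = 168): V_u = e^(−0.04)·[0.2000·129.8987 + 0.8000·49.1924] = 62.7719
Node d (S = 108): V_d = e^(−0.04)·[0.2000·49.1924 + 0.8000·6.9331] = 14.7817
Node 0 (S = 120): V_0 = e^(−0.04)·[0.2000·62.7719 + 0.8000·14.7817] = 23.4238

£23.42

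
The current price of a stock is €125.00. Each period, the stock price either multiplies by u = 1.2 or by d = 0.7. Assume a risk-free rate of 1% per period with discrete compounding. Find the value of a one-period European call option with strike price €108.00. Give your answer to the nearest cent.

Risk-neutral probability p = (1 + 0.01 − 0.7)/(1.2 − 0.7) = 0.3100/0.5000 = 0.6200
Terminal stock prices: S_u = 150, S_d = 87.5
Terminal payoffs (S − K): max(42, 0) = 42, max(-20.5, 0) = 0
Node 0 (S = 125): V_0 = 1/1.01·[0.6200·42.0000 + 0.3800·0.0000] = 25.7822

€25.78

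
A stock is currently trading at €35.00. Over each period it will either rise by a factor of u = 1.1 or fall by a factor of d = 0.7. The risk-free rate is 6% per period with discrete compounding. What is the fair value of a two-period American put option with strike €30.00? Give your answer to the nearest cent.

Risk-neutral probability p = (1 + 0.06 − 0.7)/(1.1 − 0.7) = 0.3600/0.4000 = 0.9000
Terminal stock prices: S_uu = 42.35, S_ud = 26.95, S_dd = 17.15
Terminal payoffs (K − S): max(-12.35, 0) = 0, max(3.05, 0) = 3.05, max(12.85, 0) = 12.85
Node u (S = 38.5): continuation = 1/1.06·[0.9000·0.0000 + 0.1000·3.0500] = 0.2877; exercise value = 0.0000 ≤ continuation, so V_u = 0.2877
Node d (S = 24.5): continuation = 1/1.06·[0.9000·3.0500 + 0.1000·12.8500] = 3.8019; exercise value = 5.5000 > continuation, so V_d = 5.5000 (exercise)
Node 0 (S = 35): continuation = 1/1.06·[0.9000·0.2877 + 0.1000·5.5000] = 0.7632; exercise value = 0.0000 ≤ continuation, so V_0 = 0.7632

€0.76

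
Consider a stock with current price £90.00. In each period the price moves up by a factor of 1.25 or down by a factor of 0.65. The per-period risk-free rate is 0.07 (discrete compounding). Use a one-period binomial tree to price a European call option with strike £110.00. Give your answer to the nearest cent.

Risk-neutral probability p = (1 + 0.07 − 0.65)/(1.25 − 0.65) = 0.4200/0.6000 = 0.7000
Terminal stock prices: S_u = 112.5, S_d = 58.5
Terminal payoffs (S − K): max(2.5, 0) = 2.5, max(-51.5, 0) = 0
Node 0 (S = 90): V_0 = 1/1.07·[0.7000·2.5000 + 0.3000·0.0000] = 1.6355

£1.64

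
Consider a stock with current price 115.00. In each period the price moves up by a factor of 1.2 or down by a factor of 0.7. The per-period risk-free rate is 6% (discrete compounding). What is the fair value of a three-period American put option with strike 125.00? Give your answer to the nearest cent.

17.96

Risk-neutral probability p = (1 + 0.06 − 0.7)/(1.2 − 0.7) = 0.3600/0.5000 = 0.7200
Terminal stock prices: S_uuu = 198.7, S_uud = 115.9, S_udd = 67.62, S_ddd = 39.44
Terminal payoffs (K − S): max(-73.72, 0) = 0, max(9.08, 0) = 9.08, max(57.38, 0) = 57.38, max(85.56, 0) = 85.56
Node uu (S = 165.6): continuation = 1/1.06·[0.7200·0.0000 + 0.2800·9.0800] = 2.3985; exercise value = 0.0000 ≤ continuation, so V_uu = 2.3985
Node ud (S = 96.6): continuation = 1/1.06·[0.7200·9.0800 + 0.2800·57.3800] = 21.3245; exercise value = 28.4000 > continuation, so V_ud = 28.4000 (exercise)
Node dd (S = 56.35): continuation = 1/1.06·[0.7200·57.3800 + 0.2800·85.5550] = 61.5745; exercise value = 68.6500 > continuation, so V_dd = 68.6500 (exercise)
Node u (S = 138): continuation = 1/1.06·[0.7200·2.3985 + 0.2800·28.4000] = 9.1311; exercise value = 0.0000 ≤ continuation, so V_u = 9.1311
Node d (S = 80.5): continuation = 1/1.06·[0.7200·28.4000 + 0.2800·68.6500] = 37.4245; exercise value = 44.5000 > continuation, so V_d = 44.5000 (exercise)
Node 0 (S = 115): continuation = 1/1.06·[0.7200·9.1311 + 0.2800·44.5000] = 17.9569; exercise value = 10.0000 ≤ continuation, so V_0 = 17.9569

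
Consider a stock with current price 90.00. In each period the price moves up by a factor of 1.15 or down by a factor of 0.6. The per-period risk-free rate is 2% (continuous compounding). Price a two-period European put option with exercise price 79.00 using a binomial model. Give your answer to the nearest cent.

8.35

Risk-neutral probability p = (e^0.02 − 0.6)/(1.15 − 0.6) = 0.4202/0.5500 = 0.7640
Terminal stock prices: S_uu = 119, S_ud = 62.1, S_dd = 32.4
Terminal payoffs (K − S): max(-40.02, 0) = 0, max(16.9, 0) = 16.9, max(46.6, 0) = 46.6
Node u (S = 103.5): V_u = e^(−0.02)·[0.7640·0.0000 + 0.2360·16.9000] = 3.9094
Node d (S = 54): V_d = e^(−0.02)·[0.7640·16.9000 + 0.2360·46.6000] = 23.4357
Node 0 (S = 90): V_0 = e^(−0.02)·[0.7640·3.9094 + 0.2360·23.4357] = 8.3489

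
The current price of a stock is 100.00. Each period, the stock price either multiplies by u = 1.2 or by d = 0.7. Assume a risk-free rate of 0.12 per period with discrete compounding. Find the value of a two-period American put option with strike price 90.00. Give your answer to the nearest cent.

3.50

Risk-neutral probability p = (1 + 0.12 − 0.7)/(1.2 − 0.7) = 0.4200/0.5000 = 0.8400
Terminal stock prices: S_uu = 144, S_ud = 84, S_dd = 49
Terminal payoffs (K − S): max(-54, 0) = 0, max(6, 0) = 6, max(41, 0) = 41
Node u (S = 120): continuation = 1/1.12·[0.8400·0.0000 + 0.1600·6.0000] = 0.8571; exercise value = 0.0000 ≤ continuation, so V_u = 0.8571
Node d (S = 70): continuation = 1/1.12·[0.8400·6.0000 + 0.1600·41.0000] = 10.3571; exercise value = 20.0000 > continuation, so V_d = 20.0000 (exercise)
Node 0 (S = 100): continuation = 1/1.12·[0.8400·0.8571 + 0.1600·20.0000] = 3.5000; exercise value = 0.0000 ≤ continuation, so V_0 = 3.5000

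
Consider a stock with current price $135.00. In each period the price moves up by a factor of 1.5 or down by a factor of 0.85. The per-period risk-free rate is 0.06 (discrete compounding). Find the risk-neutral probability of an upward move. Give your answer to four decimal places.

Risk-neutral probability p = (1 + 0.06 − 0.85)/(1.5 − 0.85) = 0.2100/0.6500 = 0.3231

p = 0.3231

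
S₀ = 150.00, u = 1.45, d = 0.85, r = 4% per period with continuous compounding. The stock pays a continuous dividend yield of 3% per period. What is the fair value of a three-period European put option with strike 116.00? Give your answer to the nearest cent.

8.35

Per-period risk-free factor R = e^0.04 = 1.0408; dividend-adjusted growth = e^(0.04−0.03) = 1.0101.
Risk-neutral probability p = (1.0101 − 0.85)/(1.45 − 0.85) = 0.1601/0.6000 = 0.2668
Terminal stock prices: S_uuu = 457.3, S_uud = 268.1, S_udd = 157.1, S_ddd = 92.12
Terminal payoffs (K − S): max(-341.3, 0) = 0, max(-152.1, 0) = 0, max(-41.14, 0) = 0, max(23.88, 0) = 23.88
Node uu (S = 315.4): V_uu = e^(−0.04)·[0.2668·0.0000 + 0.7332·0.0000] = 0.0000
Node ud (S = 184.9): V_ud = e^(−0.04)·[0.2668·0.0000 + 0.7332·0.0000] = 0.0000
Node dd (S = 108.4): V_dd = e^(−0.04)·[0.2668·0.0000 + 0.7332·23.8813] = 16.8243
Node u (S = 217.5): V_u = e^(−0.04)·[0.2668·0.0000 + 0.7332·0.0000] = 0.0000
Node d (S = 127.5): V_d = e^(−0.04)·[0.2668·0.0000 + 0.7332·16.8243] = 11.8527
Node 0 (S = 150): V_0 = e^(−0.04)·[0.2668·0.0000 + 0.7332·11.8527] = 8.3502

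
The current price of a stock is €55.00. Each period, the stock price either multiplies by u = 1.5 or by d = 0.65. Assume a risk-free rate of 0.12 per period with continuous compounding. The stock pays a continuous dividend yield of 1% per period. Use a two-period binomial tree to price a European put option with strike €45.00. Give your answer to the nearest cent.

€3.49

Per-period risk-free factor R = e^0.12 = 1.1275; dividend-adjusted growth = e^(0.12−0.01) = 1.1163.
Risk-neutral probability p = (1.1163 − 0.65)/(1.5 − 0.65) = 0.4663/0.8500 = 0.5486
Terminal stock prices: S_uu = 123.8, S_ud = 53.62, S_dd = 23.24
Terminal payoffs (K − S): max(-78.75, 0) = 0, max(-8.625, 0) = 0, max(21.76, 0) = 21.76
Node u (S = 82.5): V_u = e^(−0.12)·[0.5486·0.0000 + 0.4514·0.0000] = 0.0000
Node d (S = 35.75): V_d = e^(−0.12)·[0.5486·0.0000 + 0.4514·21.7625] = 8.7135
Node 0 (S = 55): V_0 = e^(−0.12)·[0.5486·0.0000 + 0.4514·8.7135] = 3.4888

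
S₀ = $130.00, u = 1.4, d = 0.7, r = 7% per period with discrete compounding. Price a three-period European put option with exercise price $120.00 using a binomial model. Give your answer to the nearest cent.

Risk-neutral probability p = (1 + 0.07 − 0.7)/(1.4 − 0.7) = 0.3700/0.7000 = 0.5286
Terminal stock prices: S_uuu = 356.7, S_uud = 178.4, S_udd = 89.18, S_ddd = 44.59
Terminal payoffs (K − S): max(-236.7, 0) = 0, max(-58.36, 0) = 0, max(30.82, 0) = 30.82, max(75.41, 0) = 75.41
Node uu (S = 254.8): V_uu = 1/1.07·[0.5286·0.0000 + 0.4714·0.0000] = 0.0000
Node ud (S = 127.4): V_ud = 1/1.07·[0.5286·0.0000 + 0.4714·30.8200] = 13.5789
Node dd (S = 63.7): V_dd = 1/1.07·[0.5286·30.8200 + 0.4714·75.4100] = 48.4495
Node u (S = 182): V_u = 1/1.07·[0.5286·0.0000 + 0.4714·13.5789] = 5.9827
Node d (S = 91): V_d = 1/1.07·[0.5286·13.5789 + 0.4714·48.4495] = 28.0541
Node 0 (S = 130): V_0 = 1/1.07·[0.5286·5.9827 + 0.4714·28.0541] = 15.3157

$15.32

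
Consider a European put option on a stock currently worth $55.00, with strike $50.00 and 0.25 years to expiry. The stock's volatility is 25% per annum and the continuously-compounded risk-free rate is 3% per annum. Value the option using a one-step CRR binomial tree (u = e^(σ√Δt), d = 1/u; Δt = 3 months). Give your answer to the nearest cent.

CRR parameters: u = e^(σ√Δt) = e^(0.25·√0.25) = 1.1331, d = 1/u = 0.8825
Per-period rate: rΔt = 0.03·0.25 = 0.0075, so R = e^0.0075 = 1.0075
Risk-neutral probability p = (e^0.0075 − 0.8825)/(1.1331 − 0.8825) = 0.1250/0.2507 = 0.4988
Terminal stock prices: S_u = 62.32, S_d = 48.54
Terminal payoffs (K − S): max(-12.32, 0) = 0, max(1.463, 0) = 1.463
Node 0 (S = 55): V_0 = e^(−0.0075)·[0.4988·0.0000 + 0.5012·1.4627] = 0.7276

$0.73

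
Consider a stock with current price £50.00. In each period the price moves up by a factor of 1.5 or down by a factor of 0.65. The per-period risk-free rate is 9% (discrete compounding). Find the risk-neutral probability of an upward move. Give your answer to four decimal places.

Risk-neutral probability p = (1 + 0.09 − 0.65)/(1.5 − 0.65) = 0.4400/0.8500 = 0.5176

p = 0.5176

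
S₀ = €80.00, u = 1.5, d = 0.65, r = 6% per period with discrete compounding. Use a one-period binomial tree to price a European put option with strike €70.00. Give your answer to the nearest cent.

Risk-neutral probability p = (1 + 0.06 − 0.65)/(1.5 − 0.65) = 0.4100/0.8500 = 0.4824
Terminal stock prices: S_u = 120, S_d = 52
Terminal payoffs (K − S): max(-50, 0) = 0, max(18, 0) = 18
Node 0 (S = 80): V_0 = 1/1.06·[0.4824·0.0000 + 0.5176·18.0000] = 8.7902

€8.79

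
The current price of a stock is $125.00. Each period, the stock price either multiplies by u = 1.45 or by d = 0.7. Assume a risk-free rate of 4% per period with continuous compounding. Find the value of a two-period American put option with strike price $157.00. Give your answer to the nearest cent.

$43.33

Risk-neutral probability p = (e^0.04 − 0.7)/(1.45 − 0.7) = 0.3408/0.7500 = 0.4544
Terminal stock prices: S_uu = 262.8, S_ud = 126.9, S_dd = 61.25
Terminal payoffs (K − S): max(-105.8, 0) = 0, max(30.13, 0) = 30.13, max(95.75, 0) = 95.75
Node u (S = 181.2): continuation = e^(−0.04)·[0.4544·0.0000 + 0.5456·30.1250] = 15.7913; exercise value = 0.0000 ≤ continuation, so V_u = 15.7913
Node d (S = 87.5): continuation = e^(−0.04)·[0.4544·30.1250 + 0.5456·95.7500] = 63.3439; exercise value = 69.5000 > continuation, so V_d = 69.5000 (exercise)
Node 0 (S = 125): continuation = e^(−0.04)·[0.4544·15.7913 + 0.5456·69.5000] = 43.3258; exercise value = 32.0000 ≤ continuation, so V_0 = 43.3258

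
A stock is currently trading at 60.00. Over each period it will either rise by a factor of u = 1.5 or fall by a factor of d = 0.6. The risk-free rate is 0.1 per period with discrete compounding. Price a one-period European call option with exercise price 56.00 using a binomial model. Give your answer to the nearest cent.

Risk-neutral probability p = (1 + 0.1 − 0.6)/(1.5 − 0.6) = 0.5000/0.9000 = 0.5556
Terminal stock prices: S_u = 90, S_d = 36
Terminal payoffs (S − K): max(34, 0) = 34, max(-20, 0) = 0
Node 0 (S = 60): V_0 = 1/1.1·[0.5556·34.0000 + 0.4444·0.0000] = 17.1717

17.17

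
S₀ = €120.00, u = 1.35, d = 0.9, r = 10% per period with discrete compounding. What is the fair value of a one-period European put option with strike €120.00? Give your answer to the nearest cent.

€6.06

Risk-neutral probability p = (1 + 0.1 − 0.9)/(1.35 − 0.9) = 0.2000/0.4500 = 0.4444
Terminal stock prices: S_u = 162, S_d = 108
Terminal payoffs (K − S): max(-42, 0) = 0, max(12, 0) = 12
Node 0 (S = 120): V_0 = 1/1.1·[0.4444·0.0000 + 0.5556·12.0000] = 6.0606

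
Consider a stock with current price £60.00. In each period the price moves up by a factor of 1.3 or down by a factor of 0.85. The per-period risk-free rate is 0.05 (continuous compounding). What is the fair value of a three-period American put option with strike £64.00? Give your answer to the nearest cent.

£7.73

Risk-neutral probability p = (e^0.05 − 0.85)/(1.3 − 0.85) = 0.2013/0.4500 = 0.4473
Terminal stock prices: S_uuu = 131.8, S_uud = 86.19, S_udd = 56.35, S_ddd = 36.85
Terminal payoffs (K − S): max(-67.82, 0) = 0, max(-22.19, 0) = 0, max(7.645, 0) = 7.645, max(27.15, 0) = 27.15
Node uu (S = 101.4): continuation = e^(−0.05)·[0.4473·0.0000 + 0.5527·0.0000] = 0.0000; exercise value = 0.0000 ≤ continuation, so V_uu = 0.0000
Node ud (S = 66.3): continuation = e^(−0.05)·[0.4473·0.0000 + 0.5527·7.6450] = 4.0195; exercise value = 0.0000 ≤ continuation, so V_ud = 4.0195
Node dd (S = 43.35): continuation = e^(−0.05)·[0.4473·7.6450 + 0.5527·27.1525] = 17.5287; exercise value = 20.6500 > continuation, so V_dd = 20.6500 (exercise)
Node u (S = 78): continuation = e^(−0.05)·[0.4473·0.0000 + 0.5527·4.0195] = 2.1134; exercise value = 0.0000 ≤ continuation, so V_u = 2.1134
Node d (S = 51): continuation = e^(−0.05)·[0.4473·4.0195 + 0.5527·20.6500] = 12.5674; exercise value = 13.0000 > continuation, so V_d = 13.0000 (exercise)
Node 0 (S = 60): continuation = e^(−0.05)·[0.4473·2.1134 + 0.5527·13.0000] = 7.7342; exercise value = 4.0000 ≤ continuation, so V_0 = 7.7342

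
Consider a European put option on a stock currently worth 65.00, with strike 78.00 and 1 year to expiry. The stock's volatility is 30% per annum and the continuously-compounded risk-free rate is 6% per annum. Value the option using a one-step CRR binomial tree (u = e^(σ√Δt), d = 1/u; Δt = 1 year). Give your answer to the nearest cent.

CRR parameters: u = e^(σ√Δt) = e^(0.3·√1) = 1.3499, d = 1/u = 0.7408
Per-period rate: rΔt = 0.06·1 = 0.06, so R = e^0.06 = 1.0618
Risk-neutral probability p = (e^0.06 − 0.7408)/(1.3499 − 0.7408) = 0.3210/0.6090 = 0.5271
Terminal stock prices: S_u = 87.74, S_d = 48.15
Terminal payoffs (K − S): max(-9.741, 0) = 0, max(29.85, 0) = 29.85
Node 0 (S = 65): V_0 = e^(−0.06)·[0.5271·0.0000 + 0.4729·29.8468] = 13.2929

13.29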